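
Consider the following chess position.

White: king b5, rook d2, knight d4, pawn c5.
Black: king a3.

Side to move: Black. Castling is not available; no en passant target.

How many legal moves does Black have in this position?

0

Black to move; king on a3.
In check: no.
Legal moves: none.
Count: 0.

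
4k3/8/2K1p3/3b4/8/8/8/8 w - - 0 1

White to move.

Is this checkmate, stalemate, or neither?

White to move; white king on c6.
In check: yes, from the black bishop on d5.
Legal moves for White: Kc7, Kd6, Kb6, Kc5, Kb5.
White is in check but has 5 legal moves → neither.

neither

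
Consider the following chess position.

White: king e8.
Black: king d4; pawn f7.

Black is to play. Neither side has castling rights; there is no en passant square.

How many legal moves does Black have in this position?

Black to move; king on d4.
In check: no.
Legal moves: Ke5, Kd5, Kc5, Ke4, Kc4, Ke3, Kd3, Kc3, f6, f5.
Count: 10.

10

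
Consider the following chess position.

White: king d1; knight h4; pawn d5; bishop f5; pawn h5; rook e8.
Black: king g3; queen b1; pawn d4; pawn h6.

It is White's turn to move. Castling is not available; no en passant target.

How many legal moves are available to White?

3

White to move; king on d1.
In check: yes, from the black queen on b1.
Legal moves: Ke2, Kd2, Bxb1.
Count: 3.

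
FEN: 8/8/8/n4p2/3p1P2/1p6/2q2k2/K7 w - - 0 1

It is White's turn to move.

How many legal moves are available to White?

White to move; king on a1.
In check: no.
Legal moves: none.
Count: 0.

0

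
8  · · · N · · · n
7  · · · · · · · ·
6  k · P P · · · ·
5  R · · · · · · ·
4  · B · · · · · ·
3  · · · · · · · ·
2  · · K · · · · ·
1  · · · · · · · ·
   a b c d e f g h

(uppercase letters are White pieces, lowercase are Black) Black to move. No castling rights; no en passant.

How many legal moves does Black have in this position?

1

Black to move; king on a6.
In check: yes, from the white rook on a5.
Legal moves: Kb6.
Count: 1.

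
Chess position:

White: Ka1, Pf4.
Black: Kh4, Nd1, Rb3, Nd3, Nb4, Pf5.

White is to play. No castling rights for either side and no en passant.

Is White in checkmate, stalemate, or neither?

White to move; white king on a1.
In check: no.
King squares — b1: attacked by Rb3; a2: attacked by Nb4; b2: attacked by Nd1.
Legal moves for White: none.
Not in check and no legal moves → stalemate.

stalemate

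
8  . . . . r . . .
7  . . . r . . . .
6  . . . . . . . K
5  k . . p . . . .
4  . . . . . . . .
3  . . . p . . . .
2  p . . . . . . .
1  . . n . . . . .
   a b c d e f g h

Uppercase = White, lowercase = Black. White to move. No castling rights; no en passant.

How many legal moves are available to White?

White to move; king on h6.
In check: no.
Legal moves: Kg6, Kh5, Kg5.
Count: 3.

3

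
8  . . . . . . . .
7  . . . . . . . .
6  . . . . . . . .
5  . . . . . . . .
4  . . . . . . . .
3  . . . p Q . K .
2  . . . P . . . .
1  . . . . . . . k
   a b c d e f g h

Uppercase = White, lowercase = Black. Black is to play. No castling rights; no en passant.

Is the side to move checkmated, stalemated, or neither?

stalemate

Black to move; black king on h1.
In check: no.
King squares — g1: attacked by Qe3; g2: attacked by Kg3; h2: attacked by Kg3.
Legal moves for Black: none.
Not in check and no legal moves → stalemate.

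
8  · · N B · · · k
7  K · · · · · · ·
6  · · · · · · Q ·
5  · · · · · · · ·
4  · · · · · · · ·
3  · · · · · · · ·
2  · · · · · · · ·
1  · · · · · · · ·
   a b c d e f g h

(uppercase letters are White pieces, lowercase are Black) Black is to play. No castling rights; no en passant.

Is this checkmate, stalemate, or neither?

stalemate

Black to move; black king on h8.
In check: no.
King squares — g7: attacked by Qg6; h7: attacked by Qg6; g8: attacked by Qg6.
Legal moves for Black: none.
Not in check and no legal moves → stalemate.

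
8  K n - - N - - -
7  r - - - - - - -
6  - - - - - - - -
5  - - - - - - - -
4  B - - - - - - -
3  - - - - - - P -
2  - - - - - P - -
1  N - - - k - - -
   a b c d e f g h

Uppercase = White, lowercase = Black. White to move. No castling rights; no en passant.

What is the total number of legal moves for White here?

2

White to move; king on a8.
In check: yes, from the black rook on a7.
Legal moves: Kxb8, Kxa7.
Count: 2.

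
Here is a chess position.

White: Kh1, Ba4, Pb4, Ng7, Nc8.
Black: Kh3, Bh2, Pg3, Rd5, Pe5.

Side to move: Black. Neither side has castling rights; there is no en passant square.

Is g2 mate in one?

yes

After g2: white king on h1; in check: yes, from the black pawn on g2.
King squares — g1: attacked by Bh2; g2: attacked by Kh3; h2: attacked by Kh3.
White has no legal moves → checkmate.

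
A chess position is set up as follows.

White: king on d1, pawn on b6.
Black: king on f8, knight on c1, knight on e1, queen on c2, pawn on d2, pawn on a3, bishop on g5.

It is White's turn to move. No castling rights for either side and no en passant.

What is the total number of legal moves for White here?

White to move; king on d1.
In check: yes, from the black queen on c2.
Legal moves: none.
Count: 0.

0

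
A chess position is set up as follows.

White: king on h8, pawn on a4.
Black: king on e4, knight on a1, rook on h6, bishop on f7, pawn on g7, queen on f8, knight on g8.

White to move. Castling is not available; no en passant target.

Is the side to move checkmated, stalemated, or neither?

White to move; white king on h8.
In check: yes, from the black rook on h6.
King squares — g7: attacked by Qf8; h7: attacked by Rh6; g8: attacked by Bf7.
Legal moves for White: none.
In check with no legal moves → checkmate.

checkmate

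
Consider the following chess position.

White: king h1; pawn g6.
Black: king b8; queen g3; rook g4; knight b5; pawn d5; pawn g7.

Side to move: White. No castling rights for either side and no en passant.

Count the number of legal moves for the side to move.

White to move; king on h1.
In check: no.
Legal moves: none.
Count: 0.

0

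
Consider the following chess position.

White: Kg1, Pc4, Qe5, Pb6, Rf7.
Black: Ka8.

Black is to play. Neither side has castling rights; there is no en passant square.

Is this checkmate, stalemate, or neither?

stalemate

Black to move; black king on a8.
In check: no.
King squares — a7: attacked by Pb6; b7: attacked by Rf7; b8: attacked by Qe5.
Legal moves for Black: none.
Not in check and no legal moves → stalemate.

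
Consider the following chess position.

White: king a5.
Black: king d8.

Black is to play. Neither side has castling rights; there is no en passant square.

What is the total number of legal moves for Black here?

Black to move; king on d8.
In check: no.
Legal moves: Ke8, Kc8, Ke7, Kd7, Kc7.
Count: 5.

5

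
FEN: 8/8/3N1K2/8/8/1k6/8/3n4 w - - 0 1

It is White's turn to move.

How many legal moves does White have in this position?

White to move; king on f6.
In check: no.
Legal moves: Kg7, Kf7, Ke7, Kg6, Ke6, Kg5, Kf5, Ke5, Ne8, Nc8, Nf7, Nb7, Nf5, Nb5, Ne4, Nc4.
Count: 16.

16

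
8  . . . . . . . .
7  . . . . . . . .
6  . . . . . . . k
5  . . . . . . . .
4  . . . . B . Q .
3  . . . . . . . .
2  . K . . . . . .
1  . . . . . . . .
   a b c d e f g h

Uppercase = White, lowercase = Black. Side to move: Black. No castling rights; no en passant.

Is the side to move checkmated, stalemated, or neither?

Black to move; black king on h6.
In check: no.
King squares — g5: attacked by Qg4; h5: attacked by Qg4; g6: attacked by Be4; g7: attacked by Qg4; h7: attacked by Be4.
Legal moves for Black: none.
Not in check and no legal moves → stalemate.

stalemate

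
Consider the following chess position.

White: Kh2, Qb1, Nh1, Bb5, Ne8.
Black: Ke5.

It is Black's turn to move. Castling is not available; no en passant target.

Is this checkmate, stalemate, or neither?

neither

Black to move; black king on e5.
In check: no.
Legal moves for Black: Ke6, Kd5, Kf4, Kd4.
Black has 4 legal moves and is not in check → neither.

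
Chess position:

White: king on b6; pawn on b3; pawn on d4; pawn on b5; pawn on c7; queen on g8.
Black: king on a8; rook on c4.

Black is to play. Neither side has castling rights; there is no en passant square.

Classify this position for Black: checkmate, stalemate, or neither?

checkmate

Black to move; black king on a8.
In check: yes, from the white queen on g8.
King squares — a7: attacked by Kb6; b7: attacked by Kb6; b8: attacked by Pc7.
Legal moves for Black: none.
In check with no legal moves → checkmate.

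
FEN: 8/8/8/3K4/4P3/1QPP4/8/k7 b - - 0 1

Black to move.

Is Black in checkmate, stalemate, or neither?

Black to move; black king on a1.
In check: no.
King squares — b1: attacked by Qb3; a2: attacked by Qb3; b2: attacked by Qb3.
Legal moves for Black: none.
Not in check and no legal moves → stalemate.

stalemate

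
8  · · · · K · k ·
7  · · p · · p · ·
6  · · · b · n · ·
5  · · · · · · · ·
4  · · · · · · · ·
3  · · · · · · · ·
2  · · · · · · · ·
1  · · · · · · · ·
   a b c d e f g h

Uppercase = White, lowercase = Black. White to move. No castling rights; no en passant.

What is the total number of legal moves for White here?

White to move; king on e8.
In check: yes, from the black knight on f6.
Legal moves: Kd8.
Count: 1.

1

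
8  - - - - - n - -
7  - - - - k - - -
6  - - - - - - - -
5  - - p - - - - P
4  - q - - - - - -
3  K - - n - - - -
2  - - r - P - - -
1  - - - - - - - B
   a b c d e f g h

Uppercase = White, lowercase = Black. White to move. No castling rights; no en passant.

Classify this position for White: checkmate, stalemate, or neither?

White to move; white king on a3.
In check: yes, from the black queen on b4.
King squares — a2: attacked by Rc2; b2: attacked by Rc2; b3: attacked by Qb4; a4: attacked by Qb4; b4: attacked by Nd3.
Legal moves for White: none.
In check with no legal moves → checkmate.

checkmate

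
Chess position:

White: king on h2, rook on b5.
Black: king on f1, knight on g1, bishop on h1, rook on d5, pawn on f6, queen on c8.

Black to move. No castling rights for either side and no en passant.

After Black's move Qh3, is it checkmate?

yes

After Qh3: white king on h2; in check: yes, from the black queen on h3.
King squares — g1: attacked by Kf1; h1: attacked by Qh3; g2: attacked by Kf1; g3: attacked by Qh3; h3: attacked by Ng1.
White has no legal moves → checkmate.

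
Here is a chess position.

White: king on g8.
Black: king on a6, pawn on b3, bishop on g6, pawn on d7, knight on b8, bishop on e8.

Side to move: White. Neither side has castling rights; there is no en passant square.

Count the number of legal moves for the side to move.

White to move; king on g8.
In check: no.
Legal moves: Kh8, Kf8, Kg7.
Count: 3.

3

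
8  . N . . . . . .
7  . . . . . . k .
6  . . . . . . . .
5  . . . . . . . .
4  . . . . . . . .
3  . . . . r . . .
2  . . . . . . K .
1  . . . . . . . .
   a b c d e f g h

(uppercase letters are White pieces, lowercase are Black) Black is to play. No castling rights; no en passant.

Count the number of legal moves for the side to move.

22

Black to move; king on g7.
In check: no.
Legal moves: Kh8, Kg8, Kf8, Kh7, Kf7, Kh6, Kg6, Kf6, Re8, Re7, Re6, Re5, Re4, Rh3, Rg3+, Rf3, Rd3, Rc3, Rb3, Ra3, Re2+, Re1.
Count: 22.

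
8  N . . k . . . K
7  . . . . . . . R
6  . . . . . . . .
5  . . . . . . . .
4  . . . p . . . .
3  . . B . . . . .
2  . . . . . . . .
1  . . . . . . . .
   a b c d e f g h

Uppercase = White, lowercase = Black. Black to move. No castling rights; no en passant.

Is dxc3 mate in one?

no

After dxc3: white king on h8; in check: no.
White is not in check, so this cannot be checkmate.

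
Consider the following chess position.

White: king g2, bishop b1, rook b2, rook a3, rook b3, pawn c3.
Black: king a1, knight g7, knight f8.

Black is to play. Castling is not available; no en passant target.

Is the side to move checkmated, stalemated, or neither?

checkmate

Black to move; black king on a1.
In check: yes, from the white rook on a3.
King squares — b1: attacked by Rb2; a2: attacked by Bb1; b2: attacked by Rb3.
Legal moves for Black: none.
In check with no legal moves → checkmate.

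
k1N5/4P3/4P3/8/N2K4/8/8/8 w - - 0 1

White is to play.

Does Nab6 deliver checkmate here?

no

After Nab6: black king on a8; in check: yes, from the white knight on b6.
Black has 2 legal replies: Kb8, Kb7.
In check but a legal move exists → not checkmate.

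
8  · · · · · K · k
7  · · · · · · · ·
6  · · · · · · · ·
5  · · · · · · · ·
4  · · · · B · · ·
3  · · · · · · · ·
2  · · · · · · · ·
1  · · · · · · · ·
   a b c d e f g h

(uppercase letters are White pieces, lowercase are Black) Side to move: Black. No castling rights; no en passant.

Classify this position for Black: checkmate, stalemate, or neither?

Black to move; black king on h8.
In check: no.
King squares — g7: attacked by Kf8; h7: attacked by Be4; g8: attacked by Kf8.
Legal moves for Black: none.
Not in check and no legal moves → stalemate.

stalemate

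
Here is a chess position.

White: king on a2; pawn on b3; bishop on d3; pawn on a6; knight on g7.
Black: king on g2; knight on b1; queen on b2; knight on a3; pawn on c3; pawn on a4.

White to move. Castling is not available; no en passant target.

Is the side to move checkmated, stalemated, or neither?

checkmate

White to move; white king on a2.
In check: yes, from the black queen on b2.
King squares — a1: attacked by Qb2; b1: attacked by Qb2; b2: attacked by Pc3; a3: attacked by Nb1; b3: own pawn.
Legal moves for White: none.
In check with no legal moves → checkmate.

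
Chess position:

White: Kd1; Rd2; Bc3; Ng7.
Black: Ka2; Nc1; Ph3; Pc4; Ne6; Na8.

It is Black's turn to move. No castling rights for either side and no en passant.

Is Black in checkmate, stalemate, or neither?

Black to move; black king on a2.
In check: yes, from the white rook on d2.
Legal moves for Black: Kb3, Ka3, Kb1.
Black is in check but has 3 legal moves → neither.

neither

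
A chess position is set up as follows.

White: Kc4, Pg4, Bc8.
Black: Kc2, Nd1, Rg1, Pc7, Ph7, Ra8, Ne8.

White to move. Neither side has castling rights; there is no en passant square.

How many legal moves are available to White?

White to move; king on c4.
In check: no.
Legal moves: Bd7, Bb7, Be6, Ba6, Bf5+, Kd5, Kc5, Kb5, Kd4, Kb4, g5.
Count: 11.

11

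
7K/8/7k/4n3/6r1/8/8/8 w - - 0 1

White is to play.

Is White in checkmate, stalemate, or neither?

White to move; white king on h8.
In check: no.
King squares — g7: attacked by Rg4; h7: attacked by Kh6; g8: attacked by Rg4.
Legal moves for White: none.
Not in check and no legal moves → stalemate.

stalemate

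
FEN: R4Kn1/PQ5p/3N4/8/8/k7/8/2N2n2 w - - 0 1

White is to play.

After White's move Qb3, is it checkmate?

After Qb3: black king on a3; in check: yes, from the white queen on b3.
King squares — a2: attacked by Nc1; b2: attacked by Qb3; b3: attacked by Nc1; a4: attacked by Qb3; b4: attacked by Qb3.
Black has no legal moves → checkmate.

yes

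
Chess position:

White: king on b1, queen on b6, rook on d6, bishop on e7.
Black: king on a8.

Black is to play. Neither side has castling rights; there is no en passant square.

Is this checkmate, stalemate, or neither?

stalemate

Black to move; black king on a8.
In check: no.
King squares — a7: attacked by Qb6; b7: attacked by Qb6; b8: attacked by Qb6.
Legal moves for Black: none.
Not in check and no legal moves → stalemate.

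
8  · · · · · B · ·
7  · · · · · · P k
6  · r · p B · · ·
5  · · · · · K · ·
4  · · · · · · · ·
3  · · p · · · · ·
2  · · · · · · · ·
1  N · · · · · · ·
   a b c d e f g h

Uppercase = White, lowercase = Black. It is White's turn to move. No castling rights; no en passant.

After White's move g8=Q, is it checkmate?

yes

After g8=Q: black king on h7; in check: yes, from the white queen on g8.
King squares — g6: attacked by Kf5; h6: attacked by Bf8; g7: attacked by Bf8; g8: attacked by Be6; h8: attacked by Qg8.
Black has no legal moves → checkmate.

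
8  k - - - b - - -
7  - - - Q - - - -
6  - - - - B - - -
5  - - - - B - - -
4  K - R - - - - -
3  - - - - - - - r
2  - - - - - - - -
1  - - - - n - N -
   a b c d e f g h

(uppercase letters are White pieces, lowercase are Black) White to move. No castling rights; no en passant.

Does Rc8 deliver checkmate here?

yes

After Rc8: black king on a8; in check: yes, from the white rook on c8.
King squares — a7: attacked by Qd7; b7: attacked by Qd7; b8: attacked by Be5.
Black has no legal moves → checkmate.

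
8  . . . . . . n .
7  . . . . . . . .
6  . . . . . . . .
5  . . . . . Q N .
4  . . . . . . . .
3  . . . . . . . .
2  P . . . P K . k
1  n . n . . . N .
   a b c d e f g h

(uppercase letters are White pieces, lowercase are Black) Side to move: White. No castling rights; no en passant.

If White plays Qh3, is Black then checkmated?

yes

After Qh3: black king on h2; in check: yes, from the white queen on h3.
King squares — g1: attacked by Kf2; h1: attacked by Qh3; g2: attacked by Kf2; g3: attacked by Kf2; h3: attacked by Ng1.
Black has no legal moves → checkmate.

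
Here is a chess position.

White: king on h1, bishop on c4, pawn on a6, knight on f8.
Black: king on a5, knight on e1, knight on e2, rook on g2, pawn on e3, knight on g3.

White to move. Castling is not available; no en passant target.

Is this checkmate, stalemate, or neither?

checkmate

White to move; white king on h1.
In check: yes, from the black knight on g3.
King squares — g1: attacked by Ne2; g2: attacked by Ne1; h2: attacked by Rg2.
Legal moves for White: none.
In check with no legal moves → checkmate.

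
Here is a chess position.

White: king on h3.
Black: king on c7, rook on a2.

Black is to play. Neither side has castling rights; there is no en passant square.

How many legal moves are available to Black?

22

Black to move; king on c7.
In check: no.
Legal moves: Kd8, Kc8, Kb8, Kd7, Kb7, Kd6, Kc6, Kb6, Ra8, Ra7, Ra6, Ra5, Ra4, Ra3+, Rh2+, Rg2, Rf2, Re2, Rd2, Rc2, Rb2, Ra1.
Count: 22.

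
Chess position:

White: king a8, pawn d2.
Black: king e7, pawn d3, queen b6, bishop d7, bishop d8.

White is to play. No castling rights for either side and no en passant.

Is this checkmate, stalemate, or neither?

White to move; white king on a8.
In check: no.
King squares — a7: attacked by Qb6; b7: attacked by Qb6; b8: attacked by Qb6.
Legal moves for White: none.
Not in check and no legal moves → stalemate.

stalemate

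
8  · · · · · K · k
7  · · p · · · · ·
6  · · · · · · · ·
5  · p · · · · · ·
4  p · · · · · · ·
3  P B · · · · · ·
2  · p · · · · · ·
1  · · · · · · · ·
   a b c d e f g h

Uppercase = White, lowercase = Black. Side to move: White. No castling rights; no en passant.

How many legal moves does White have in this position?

White to move; king on f8.
In check: no.
Legal moves: Ke8, Kf7, Ke7, Bg8, Bf7, Be6, Bd5, Bc4, Bxa4, Bc2, Ba2, Bd1.
Count: 12.

12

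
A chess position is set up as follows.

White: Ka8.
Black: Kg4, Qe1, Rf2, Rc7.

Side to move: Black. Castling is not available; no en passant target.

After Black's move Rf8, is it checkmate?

After Rf8: white king on a8; in check: yes, from the black rook on f8.
King squares — a7: attacked by Rc7; b7: attacked by Rc7; b8: attacked by Rf8.
White has no legal moves → checkmate.

yes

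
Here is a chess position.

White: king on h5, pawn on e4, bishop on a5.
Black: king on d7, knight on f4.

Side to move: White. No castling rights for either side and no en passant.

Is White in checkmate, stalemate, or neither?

neither

White to move; white king on h5.
In check: yes, from the black knight on f4.
King squares — g4: available; h4: available; g5: available; g6: attacked by Nf4; h6: available.
Legal moves for White: Kh6, Kg5, Kh4, Kg4.
White is in check but has 4 legal moves → neither.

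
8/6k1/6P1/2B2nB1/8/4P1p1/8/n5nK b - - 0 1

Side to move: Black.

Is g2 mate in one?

no

After g2: white king on h1; in check: yes, from the black pawn on g2.
White has 3 legal replies: Kh2, Kxg2, Kxg1.
In check but a legal move exists → not checkmate.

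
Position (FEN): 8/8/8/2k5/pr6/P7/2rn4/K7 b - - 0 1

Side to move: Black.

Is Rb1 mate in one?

After Rb1: white king on a1; in check: yes, from the black rook on b1.
King squares — b1: attacked by Nd2; a2: attacked by Rc2; b2: attacked by Rb1.
White has no legal moves → checkmate.

yes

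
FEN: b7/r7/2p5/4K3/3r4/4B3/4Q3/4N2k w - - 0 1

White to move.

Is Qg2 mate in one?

After Qg2: black king on h1; in check: yes, from the white queen on g2.
King squares — g1: attacked by Qg2; g2: attacked by Ne1; h2: attacked by Qg2.
Black has no legal moves → checkmate.

yes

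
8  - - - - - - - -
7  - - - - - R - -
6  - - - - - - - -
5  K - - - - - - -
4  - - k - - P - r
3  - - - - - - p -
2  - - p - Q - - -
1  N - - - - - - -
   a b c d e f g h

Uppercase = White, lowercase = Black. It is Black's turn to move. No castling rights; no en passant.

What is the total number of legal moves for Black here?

4

Black to move; king on c4.
In check: yes, from the white queen on e2.
Legal moves: Kd5, Kc5, Kd4, Kc3.
Count: 4.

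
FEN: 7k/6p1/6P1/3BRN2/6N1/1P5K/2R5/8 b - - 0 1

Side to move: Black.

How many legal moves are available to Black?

Black to move; king on h8.
In check: no.
Legal moves: none.
Count: 0.

0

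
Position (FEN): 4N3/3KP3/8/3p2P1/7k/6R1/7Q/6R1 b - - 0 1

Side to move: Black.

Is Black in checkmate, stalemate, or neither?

Black to move; black king on h4.
In check: yes, from the white queen on h2.
King squares — g3: attacked by Rg1; h3: attacked by Qh2; g4: attacked by Rg3; g5: attacked by Rg3; h5: attacked by Qh2.
Legal moves for Black: none.
In check with no legal moves → checkmate.

checkmate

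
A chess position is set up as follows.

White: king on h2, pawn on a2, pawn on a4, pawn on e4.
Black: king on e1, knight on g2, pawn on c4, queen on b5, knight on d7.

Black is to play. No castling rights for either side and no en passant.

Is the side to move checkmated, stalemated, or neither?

neither

Black to move; black king on e1.
In check: no.
Legal moves for Black include: Nf8, Nb8, Nf6, Nb6, Ne5, Nc5, Qb8+, Qb7, Qc6, Qb6, Qa6, Qh5+, Qg5, Qf5, Qe5+, Qd5, Qc5, Qa5, ... (list truncated; more exist).
Black has legal moves and is not in check → neither.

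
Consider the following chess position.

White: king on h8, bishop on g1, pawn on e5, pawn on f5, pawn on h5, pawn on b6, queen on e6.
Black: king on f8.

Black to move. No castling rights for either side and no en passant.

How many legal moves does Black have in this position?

0

Black to move; king on f8.
In check: no.
Legal moves: none.
Count: 0.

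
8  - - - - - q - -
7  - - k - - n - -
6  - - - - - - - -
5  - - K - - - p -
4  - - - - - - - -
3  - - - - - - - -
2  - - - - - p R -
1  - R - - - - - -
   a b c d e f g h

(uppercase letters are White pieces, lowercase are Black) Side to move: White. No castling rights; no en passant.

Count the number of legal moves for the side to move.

4

White to move; king on c5.
In check: yes, from the black queen on f8.
Legal moves: Kd5, Kb5, Kd4, Kc4.
Count: 4.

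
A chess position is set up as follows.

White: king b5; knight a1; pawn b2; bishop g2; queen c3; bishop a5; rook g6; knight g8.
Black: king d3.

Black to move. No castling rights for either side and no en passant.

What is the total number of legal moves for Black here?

Black to move; king on d3.
In check: yes, from the white queen on c3.
Legal moves: Ke2.
Count: 1.

1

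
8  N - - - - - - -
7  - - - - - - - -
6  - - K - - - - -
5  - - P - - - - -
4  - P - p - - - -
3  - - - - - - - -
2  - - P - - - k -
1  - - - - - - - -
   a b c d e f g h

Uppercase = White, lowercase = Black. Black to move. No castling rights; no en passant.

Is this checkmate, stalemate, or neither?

Black to move; black king on g2.
In check: no.
Legal moves for Black: Kh3, Kg3, Kf3, Kh2, Kf2, Kh1, Kg1, Kf1, d3.
Black has 9 legal moves and is not in check → neither.

neither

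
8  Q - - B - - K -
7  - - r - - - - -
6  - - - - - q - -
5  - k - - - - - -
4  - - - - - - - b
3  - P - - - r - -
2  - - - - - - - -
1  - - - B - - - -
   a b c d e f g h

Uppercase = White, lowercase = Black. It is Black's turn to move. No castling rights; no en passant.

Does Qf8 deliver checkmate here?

yes

After Qf8: white king on g8; in check: yes, from the black queen on f8.
King squares — f7: attacked by Rf3; g7: attacked by Rc7; h7: attacked by Rc7; f8: attacked by Rf3; h8: attacked by Qf8.
White has no legal moves → checkmate.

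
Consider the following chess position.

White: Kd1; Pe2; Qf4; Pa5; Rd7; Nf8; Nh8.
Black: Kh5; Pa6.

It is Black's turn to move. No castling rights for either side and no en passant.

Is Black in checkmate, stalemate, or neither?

Black to move; black king on h5.
In check: no.
King squares — g4: attacked by Qf4; h4: attacked by Qf4; g5: attacked by Qf4; g6: attacked by Nf8; h6: attacked by Qf4.
Legal moves for Black: none.
Not in check and no legal moves → stalemate.

stalemate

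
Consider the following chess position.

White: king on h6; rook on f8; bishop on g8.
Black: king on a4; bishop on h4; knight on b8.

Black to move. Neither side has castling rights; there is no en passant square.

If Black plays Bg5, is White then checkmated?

After Bg5: white king on h6; in check: yes, from the black bishop on g5.
White has 5 legal replies: Kh7, Kg7, Kg6, Kh5, Kxg5.
In check but a legal move exists → not checkmate.

no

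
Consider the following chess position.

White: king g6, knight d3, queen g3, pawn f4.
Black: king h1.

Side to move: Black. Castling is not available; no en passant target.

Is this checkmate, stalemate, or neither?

Black to move; black king on h1.
In check: no.
King squares — g1: attacked by Qg3; g2: attacked by Qg3; h2: attacked by Qg3.
Legal moves for Black: none.
Not in check and no legal moves → stalemate.

stalemate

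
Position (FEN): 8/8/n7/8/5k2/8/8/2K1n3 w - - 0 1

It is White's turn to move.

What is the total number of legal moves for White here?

White to move; king on c1.
In check: no.
Legal moves: Kd2, Kb2, Kd1, Kb1.
Count: 4.

4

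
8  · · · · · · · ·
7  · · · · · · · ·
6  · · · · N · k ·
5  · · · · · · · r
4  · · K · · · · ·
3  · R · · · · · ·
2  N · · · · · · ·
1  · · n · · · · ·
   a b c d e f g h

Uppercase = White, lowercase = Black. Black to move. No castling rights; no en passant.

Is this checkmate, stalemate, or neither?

Black to move; black king on g6.
In check: no.
Legal moves for Black include: Kh7, Kf7, Kh6, Kf6, Kf5, Rh8, Rh7, Rh6, Rg5, Rf5, Re5, Rd5, Rc5+, Rb5, Ra5, Rh4+, Rh3, Rh2, ... (list truncated; more exist).
Black has legal moves and is not in check → neither.

neither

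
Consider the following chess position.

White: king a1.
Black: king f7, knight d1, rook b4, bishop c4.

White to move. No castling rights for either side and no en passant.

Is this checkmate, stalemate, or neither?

White to move; white king on a1.
In check: no.
King squares — b1: attacked by Rb4; a2: attacked by Bc4; b2: attacked by Nd1.
Legal moves for White: none.
Not in check and no legal moves → stalemate.

stalemate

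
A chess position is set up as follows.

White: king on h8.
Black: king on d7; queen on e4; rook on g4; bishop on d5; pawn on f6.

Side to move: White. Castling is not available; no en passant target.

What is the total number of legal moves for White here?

White to move; king on h8.
In check: no.
Legal moves: none.
Count: 0.

0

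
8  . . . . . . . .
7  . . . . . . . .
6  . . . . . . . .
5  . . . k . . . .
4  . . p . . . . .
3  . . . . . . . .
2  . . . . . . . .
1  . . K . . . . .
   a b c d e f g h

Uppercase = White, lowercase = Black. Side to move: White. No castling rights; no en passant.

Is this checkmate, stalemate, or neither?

White to move; white king on c1.
In check: no.
Legal moves for White: Kd2, Kc2, Kb2, Kd1, Kb1.
White has 5 legal moves and is not in check → neither.

neither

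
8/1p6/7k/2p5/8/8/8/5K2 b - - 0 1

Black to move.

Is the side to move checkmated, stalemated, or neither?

Black to move; black king on h6.
In check: no.
Legal moves for Black: Kh7, Kg7, Kg6, Kh5, Kg5, b6, c4, b5.
Black has 8 legal moves and is not in check → neither.

neither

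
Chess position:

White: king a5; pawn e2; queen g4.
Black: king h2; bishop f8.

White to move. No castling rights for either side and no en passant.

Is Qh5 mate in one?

After Qh5: black king on h2; in check: yes, from the white queen on h5.
Black has 3 legal replies: Kg3, Kg2, Kg1.
In check but a legal move exists → not checkmate.

no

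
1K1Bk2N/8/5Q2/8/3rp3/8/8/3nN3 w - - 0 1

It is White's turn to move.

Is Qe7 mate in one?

After Qe7: black king on e8; in check: yes, from the white queen on e7.
King squares — d7: attacked by Qe7; e7: attacked by Bd8; f7: attacked by Qe7; d8: attacked by Qe7; f8: attacked by Qe7.
Black has no legal moves → checkmate.

yes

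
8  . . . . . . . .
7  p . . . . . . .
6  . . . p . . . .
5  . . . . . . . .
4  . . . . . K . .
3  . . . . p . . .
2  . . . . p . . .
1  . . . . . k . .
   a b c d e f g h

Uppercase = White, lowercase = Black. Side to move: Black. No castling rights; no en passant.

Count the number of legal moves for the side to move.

11

Black to move; king on f1.
In check: no.
Legal moves: Kg2, Kf2, Kg1, Ke1, a6, d5, e1=Q, e1=R, e1=B, e1=N, a5.
Count: 11.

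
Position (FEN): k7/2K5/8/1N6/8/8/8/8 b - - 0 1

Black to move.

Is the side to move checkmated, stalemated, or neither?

Black to move; black king on a8.
In check: no.
King squares — a7: attacked by Nb5; b7: attacked by Kc7; b8: attacked by Kc7.
Legal moves for Black: none.
Not in check and no legal moves → stalemate.

stalemate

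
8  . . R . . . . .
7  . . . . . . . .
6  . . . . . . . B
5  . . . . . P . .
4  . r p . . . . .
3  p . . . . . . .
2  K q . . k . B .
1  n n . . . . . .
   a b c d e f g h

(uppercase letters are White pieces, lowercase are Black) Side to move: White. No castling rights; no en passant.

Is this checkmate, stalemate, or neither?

White to move; white king on a2.
In check: yes, from the black queen on b2.
King squares — a1: attacked by Qb2; b1: attacked by Qb2; b2: attacked by Pa3; a3: attacked by Nb1; b3: attacked by Na1.
Legal moves for White: none.
In check with no legal moves → checkmate.

checkmate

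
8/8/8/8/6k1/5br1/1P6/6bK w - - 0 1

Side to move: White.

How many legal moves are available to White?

White to move; king on h1.
In check: yes, from the black bishop on f3.
Legal moves: none.
Count: 0.

0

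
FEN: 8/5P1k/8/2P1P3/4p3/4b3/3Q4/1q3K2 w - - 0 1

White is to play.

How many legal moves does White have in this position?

5

White to move; king on f1.
In check: yes, from the black queen on b1.
Legal moves: Kg2, Ke2, Qe1, Qd1, Qc1.
Count: 5.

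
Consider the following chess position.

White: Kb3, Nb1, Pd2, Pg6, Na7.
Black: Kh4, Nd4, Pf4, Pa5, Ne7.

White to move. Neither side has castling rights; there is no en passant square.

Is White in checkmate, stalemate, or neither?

White to move; white king on b3.
In check: yes, from the black knight on d4.
Legal moves for White: Kc4, Ka4, Kc3, Ka3, Kb2, Ka2.
White is in check but has 6 legal moves → neither.

neither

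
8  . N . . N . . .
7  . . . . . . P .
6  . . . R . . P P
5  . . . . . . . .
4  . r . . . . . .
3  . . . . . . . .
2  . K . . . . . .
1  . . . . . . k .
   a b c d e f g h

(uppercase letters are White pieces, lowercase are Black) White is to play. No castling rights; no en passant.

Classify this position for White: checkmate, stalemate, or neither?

neither

White to move; white king on b2.
In check: yes, from the black rook on b4.
Legal moves for White: Kc3, Ka3, Kc2, Ka2, Kc1, Ka1.
White is in check but has 6 legal moves → neither.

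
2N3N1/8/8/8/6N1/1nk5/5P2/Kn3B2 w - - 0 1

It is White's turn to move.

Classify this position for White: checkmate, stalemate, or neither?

neither

White to move; white king on a1.
In check: yes, from the black knight on b3.
King squares — b1: available; a2: available; b2: attacked by Kc3.
Legal moves for White: Ka2, Kxb1.
White is in check but has 2 legal moves → neither.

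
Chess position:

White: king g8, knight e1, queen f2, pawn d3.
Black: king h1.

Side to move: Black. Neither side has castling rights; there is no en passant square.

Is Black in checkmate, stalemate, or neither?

stalemate

Black to move; black king on h1.
In check: no.
King squares — g1: attacked by Qf2; g2: attacked by Ne1; h2: attacked by Qf2.
Legal moves for Black: none.
Not in check and no legal moves → stalemate.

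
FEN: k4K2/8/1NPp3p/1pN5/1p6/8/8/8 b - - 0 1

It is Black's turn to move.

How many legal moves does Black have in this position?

2

Black to move; king on a8.
In check: yes, from the white knight on b6.
Legal moves: Kb8, Ka7.
Count: 2.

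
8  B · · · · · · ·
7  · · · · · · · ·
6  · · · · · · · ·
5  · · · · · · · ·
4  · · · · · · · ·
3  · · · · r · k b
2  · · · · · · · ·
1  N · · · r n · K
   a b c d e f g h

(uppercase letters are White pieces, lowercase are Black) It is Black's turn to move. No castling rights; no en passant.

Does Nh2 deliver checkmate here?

yes

After Nh2: white king on h1; in check: yes, from the black rook on e1.
King squares — g1: attacked by Re1; g2: attacked by Kg3; h2: attacked by Kg3.
White has no legal moves → checkmate.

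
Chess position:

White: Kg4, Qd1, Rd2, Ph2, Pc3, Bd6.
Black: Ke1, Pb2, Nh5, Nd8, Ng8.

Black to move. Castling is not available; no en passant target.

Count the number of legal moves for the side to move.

0

Black to move; king on e1.
In check: yes, from the white queen on d1.
Legal moves: none.
Count: 0.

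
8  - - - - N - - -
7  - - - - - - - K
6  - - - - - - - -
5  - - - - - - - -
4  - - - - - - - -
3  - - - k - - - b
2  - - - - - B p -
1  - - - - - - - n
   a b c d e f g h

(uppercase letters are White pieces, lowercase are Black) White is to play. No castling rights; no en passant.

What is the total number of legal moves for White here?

18

White to move; king on h7.
In check: no.
Legal moves: Ng7, Nc7, Nf6, Nd6, Kh8, Kg8, Kg7, Kh6, Kg6, Ba7, Bb6, Bc5, Bh4, Bd4, Bg3, Be3, Bg1, Be1.
Count: 18.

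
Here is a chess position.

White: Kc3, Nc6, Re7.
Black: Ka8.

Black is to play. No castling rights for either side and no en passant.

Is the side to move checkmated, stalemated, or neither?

stalemate

Black to move; black king on a8.
In check: no.
King squares — a7: attacked by Nc6; b7: attacked by Re7; b8: attacked by Nc6.
Legal moves for Black: none.
Not in check and no legal moves → stalemate.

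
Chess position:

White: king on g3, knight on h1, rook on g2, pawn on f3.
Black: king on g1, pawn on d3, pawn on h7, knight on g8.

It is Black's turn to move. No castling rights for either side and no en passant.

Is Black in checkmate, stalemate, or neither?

Black to move; black king on g1.
In check: yes, from the white rook on g2.
Legal moves for Black: Kxh1, Kf1.
Black is in check but has 2 legal moves → neither.

neither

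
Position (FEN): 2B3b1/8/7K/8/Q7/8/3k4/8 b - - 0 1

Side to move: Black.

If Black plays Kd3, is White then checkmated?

After Kd3: white king on h6; in check: no.
White is not in check, so this cannot be checkmate.

no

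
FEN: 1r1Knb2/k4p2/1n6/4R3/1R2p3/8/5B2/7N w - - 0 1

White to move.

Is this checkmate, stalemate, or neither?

White to move; white king on d8.
In check: yes, from the black rook on b8.
King squares — c7: attacked by Ne8; d7: attacked by Nb6; e7: attacked by Bf8; c8: attacked by Nb6; e8: attacked by Rb8.
Legal moves for White: none.
In check with no legal moves → checkmate.

checkmate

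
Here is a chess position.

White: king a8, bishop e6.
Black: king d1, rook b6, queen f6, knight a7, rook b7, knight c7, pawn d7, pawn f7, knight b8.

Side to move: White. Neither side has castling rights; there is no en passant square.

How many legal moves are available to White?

0

White to move; king on a8.
In check: yes, from the black knight on c7.
Legal moves: none.
Count: 0.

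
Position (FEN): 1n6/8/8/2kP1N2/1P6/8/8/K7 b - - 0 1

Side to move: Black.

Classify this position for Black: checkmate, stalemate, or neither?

neither

Black to move; black king on c5.
In check: yes, from the white pawn on b4.
Legal moves for Black: Kb6, Kxd5, Kb5, Kc4, Kxb4.
Black is in check but has 5 legal moves → neither.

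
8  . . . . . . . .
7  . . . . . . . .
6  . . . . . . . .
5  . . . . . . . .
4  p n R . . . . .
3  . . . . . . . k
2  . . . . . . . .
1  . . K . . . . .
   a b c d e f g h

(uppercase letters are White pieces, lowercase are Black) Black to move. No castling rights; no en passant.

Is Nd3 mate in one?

After Nd3: white king on c1; in check: yes, from the black knight on d3.
White has 4 legal replies: Kd2, Kc2, Kd1, Kb1.
In check but a legal move exists → not checkmate.

no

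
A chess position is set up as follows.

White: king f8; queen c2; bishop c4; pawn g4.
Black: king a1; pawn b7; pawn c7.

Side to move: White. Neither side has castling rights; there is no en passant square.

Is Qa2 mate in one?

yes

After Qa2: black king on a1; in check: yes, from the white queen on a2.
King squares — b1: attacked by Qa2; a2: attacked by Bc4; b2: attacked by Qa2.
Black has no legal moves → checkmate.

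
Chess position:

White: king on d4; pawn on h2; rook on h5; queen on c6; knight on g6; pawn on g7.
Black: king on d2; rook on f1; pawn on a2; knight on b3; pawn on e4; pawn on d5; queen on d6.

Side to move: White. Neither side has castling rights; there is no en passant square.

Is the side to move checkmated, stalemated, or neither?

White to move; white king on d4.
In check: yes, from the black knight on b3.
King squares — c3: attacked by Kd2; d3: attacked by Kd2; e3: attacked by Kd2; c4: attacked by Pd5; e4: attacked by Pd5; c5: attacked by Nb3; d5: attacked by Qd6; e5: attacked by Qd6.
Legal moves for White: none.
In check with no legal moves → checkmate.

checkmate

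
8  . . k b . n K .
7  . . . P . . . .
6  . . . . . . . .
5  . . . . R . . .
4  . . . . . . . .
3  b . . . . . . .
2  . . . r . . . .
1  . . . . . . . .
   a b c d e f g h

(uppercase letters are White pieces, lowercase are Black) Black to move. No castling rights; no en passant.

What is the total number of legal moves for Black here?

6

Black to move; king on c8.
In check: yes, from the white pawn on d7.
Legal moves: Kb8, Kxd7, Kc7, Kb7, Nxd7, Rxd7.
Count: 6.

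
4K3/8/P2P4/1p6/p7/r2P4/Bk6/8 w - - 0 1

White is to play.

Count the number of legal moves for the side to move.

White to move; king on e8.
In check: no.
Legal moves: Kf8, Kd8, Kf7, Ke7, Kd7, Bg8, Bf7, Be6, Bd5, Bc4, Bb3, Bb1, d7, a7, d4.
Count: 15.

15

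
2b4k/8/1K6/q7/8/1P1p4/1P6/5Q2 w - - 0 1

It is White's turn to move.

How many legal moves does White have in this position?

2

White to move; king on b6.
In check: yes, from the black queen on a5.
Legal moves: Kc6, Kxa5.
Count: 2.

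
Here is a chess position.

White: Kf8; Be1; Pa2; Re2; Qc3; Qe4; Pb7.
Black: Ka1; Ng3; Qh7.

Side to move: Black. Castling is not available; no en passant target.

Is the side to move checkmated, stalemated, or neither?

checkmate

Black to move; black king on a1.
In check: yes, from the white queen on c3.
King squares — b1: attacked by Qe4; a2: attacked by Re2; b2: attacked by Re2.
Legal moves for Black: none.
In check with no legal moves → checkmate.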